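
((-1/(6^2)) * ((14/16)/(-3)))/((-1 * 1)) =-7/864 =-0.01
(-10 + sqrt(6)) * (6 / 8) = -15 / 2 + 3 * sqrt(6) / 4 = -5.66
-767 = -767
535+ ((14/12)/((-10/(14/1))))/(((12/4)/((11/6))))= 288361/540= 534.00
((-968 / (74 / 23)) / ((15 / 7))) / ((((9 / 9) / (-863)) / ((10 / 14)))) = 9606916 / 111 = 86548.79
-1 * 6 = -6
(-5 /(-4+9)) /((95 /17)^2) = -0.03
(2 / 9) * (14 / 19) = 28 / 171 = 0.16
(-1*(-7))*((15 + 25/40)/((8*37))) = 875/2368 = 0.37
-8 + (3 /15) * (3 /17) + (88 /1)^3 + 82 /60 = 69509471 /102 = 681465.40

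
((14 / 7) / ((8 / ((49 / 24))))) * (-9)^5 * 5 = -4822335 / 32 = -150697.97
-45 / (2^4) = -45 / 16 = -2.81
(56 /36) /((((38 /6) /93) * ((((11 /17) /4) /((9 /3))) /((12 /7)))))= 151776 /209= 726.20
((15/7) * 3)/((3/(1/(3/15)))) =75/7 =10.71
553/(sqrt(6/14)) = 553 * sqrt(21)/3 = 844.72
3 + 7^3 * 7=2404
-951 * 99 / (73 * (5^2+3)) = -94149 / 2044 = -46.06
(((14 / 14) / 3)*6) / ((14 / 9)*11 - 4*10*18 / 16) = -0.07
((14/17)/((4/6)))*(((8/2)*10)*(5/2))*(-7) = -14700/17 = -864.71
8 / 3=2.67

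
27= 27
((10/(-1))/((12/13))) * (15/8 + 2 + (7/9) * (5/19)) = -362765/8208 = -44.20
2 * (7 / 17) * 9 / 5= 126 / 85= 1.48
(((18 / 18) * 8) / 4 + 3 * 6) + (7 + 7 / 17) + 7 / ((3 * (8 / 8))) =1517 / 51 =29.75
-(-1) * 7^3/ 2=343/ 2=171.50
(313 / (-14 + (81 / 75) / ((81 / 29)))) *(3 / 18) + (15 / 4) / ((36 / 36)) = -335 / 4084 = -0.08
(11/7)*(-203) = -319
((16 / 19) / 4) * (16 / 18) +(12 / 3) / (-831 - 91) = 14410 / 78831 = 0.18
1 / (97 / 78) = 78 / 97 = 0.80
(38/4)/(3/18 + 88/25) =2.58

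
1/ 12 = 0.08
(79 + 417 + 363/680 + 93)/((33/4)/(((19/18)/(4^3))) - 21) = 7616777/6191400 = 1.23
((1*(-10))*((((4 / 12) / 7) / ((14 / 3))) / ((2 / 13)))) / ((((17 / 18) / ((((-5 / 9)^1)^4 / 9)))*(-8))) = 40625 / 43722504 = 0.00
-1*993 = -993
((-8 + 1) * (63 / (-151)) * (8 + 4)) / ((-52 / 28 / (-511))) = 18929484 / 1963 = 9643.14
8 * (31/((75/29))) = 95.89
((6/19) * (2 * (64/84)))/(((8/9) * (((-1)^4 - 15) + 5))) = -8/133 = -0.06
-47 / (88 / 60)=-705 / 22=-32.05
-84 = -84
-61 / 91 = -0.67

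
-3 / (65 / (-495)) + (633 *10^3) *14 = 115206297 / 13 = 8862022.85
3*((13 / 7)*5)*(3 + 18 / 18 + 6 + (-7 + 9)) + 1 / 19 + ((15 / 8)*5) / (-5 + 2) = 352411 / 1064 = 331.21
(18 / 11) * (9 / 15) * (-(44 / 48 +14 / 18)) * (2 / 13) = -183 / 715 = -0.26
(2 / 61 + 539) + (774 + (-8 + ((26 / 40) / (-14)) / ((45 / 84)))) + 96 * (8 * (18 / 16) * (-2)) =-3870943 / 9150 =-423.05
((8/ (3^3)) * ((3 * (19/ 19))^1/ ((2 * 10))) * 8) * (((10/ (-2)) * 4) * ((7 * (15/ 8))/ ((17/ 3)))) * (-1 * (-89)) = -24920/ 17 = -1465.88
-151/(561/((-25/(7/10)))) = 37750/3927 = 9.61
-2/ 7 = -0.29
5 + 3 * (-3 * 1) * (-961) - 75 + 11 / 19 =163012 / 19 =8579.58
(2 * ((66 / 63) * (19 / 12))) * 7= 209 / 9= 23.22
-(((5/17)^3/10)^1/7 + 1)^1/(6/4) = -68807/103173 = -0.67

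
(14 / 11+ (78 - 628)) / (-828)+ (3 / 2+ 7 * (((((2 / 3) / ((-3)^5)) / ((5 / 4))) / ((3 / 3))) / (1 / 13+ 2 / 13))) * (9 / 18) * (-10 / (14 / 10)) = -34522867 / 7746354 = -4.46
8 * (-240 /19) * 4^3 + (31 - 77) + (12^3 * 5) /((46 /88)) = 4376698 /437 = 10015.33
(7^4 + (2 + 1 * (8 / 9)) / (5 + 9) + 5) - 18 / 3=151213 / 63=2400.21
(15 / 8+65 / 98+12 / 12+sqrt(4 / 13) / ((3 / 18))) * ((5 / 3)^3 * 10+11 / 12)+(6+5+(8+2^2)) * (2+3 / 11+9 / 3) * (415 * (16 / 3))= 5099 * sqrt(13) / 117+125078504563 / 465696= 268741.16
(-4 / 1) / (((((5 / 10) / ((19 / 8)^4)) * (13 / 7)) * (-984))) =912247 / 6549504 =0.14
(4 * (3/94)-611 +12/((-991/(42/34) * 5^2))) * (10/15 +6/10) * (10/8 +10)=-8704.94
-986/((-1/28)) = 27608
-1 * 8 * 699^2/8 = -488601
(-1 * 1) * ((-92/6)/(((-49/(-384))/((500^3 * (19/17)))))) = 13984000000000/833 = 16787515006.00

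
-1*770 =-770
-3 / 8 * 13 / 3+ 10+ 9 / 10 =371 / 40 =9.28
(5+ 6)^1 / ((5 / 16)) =176 / 5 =35.20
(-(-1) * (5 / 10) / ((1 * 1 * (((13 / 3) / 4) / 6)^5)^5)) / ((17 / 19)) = 257653482034863301654493987905247152110361903104 / 119958970252735883322522574781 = 2147846730361434088.80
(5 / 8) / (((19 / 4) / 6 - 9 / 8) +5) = 15 / 112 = 0.13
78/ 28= 39/ 14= 2.79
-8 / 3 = -2.67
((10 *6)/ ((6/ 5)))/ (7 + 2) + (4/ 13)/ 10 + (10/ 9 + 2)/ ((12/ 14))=16174/ 1755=9.22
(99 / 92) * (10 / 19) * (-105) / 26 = -51975 / 22724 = -2.29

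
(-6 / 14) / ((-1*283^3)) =3 / 158656309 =0.00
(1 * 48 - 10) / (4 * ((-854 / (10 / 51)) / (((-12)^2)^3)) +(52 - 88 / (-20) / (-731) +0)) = 34560276480 / 47282229287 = 0.73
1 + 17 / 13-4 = -22 / 13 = -1.69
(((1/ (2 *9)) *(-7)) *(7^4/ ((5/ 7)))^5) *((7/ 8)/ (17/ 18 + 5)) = -65712362363534280139543/ 2675000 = -24565369107863282.30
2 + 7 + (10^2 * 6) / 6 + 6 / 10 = 548 / 5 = 109.60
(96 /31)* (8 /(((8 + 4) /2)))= 128 /31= 4.13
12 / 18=2 / 3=0.67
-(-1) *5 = 5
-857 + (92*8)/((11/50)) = 27373/11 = 2488.45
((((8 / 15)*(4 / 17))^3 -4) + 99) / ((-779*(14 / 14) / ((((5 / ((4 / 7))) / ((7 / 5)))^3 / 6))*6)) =-0.83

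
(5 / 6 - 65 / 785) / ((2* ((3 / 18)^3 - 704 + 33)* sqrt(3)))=-6* sqrt(3) / 32185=-0.00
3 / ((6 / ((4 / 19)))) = 0.11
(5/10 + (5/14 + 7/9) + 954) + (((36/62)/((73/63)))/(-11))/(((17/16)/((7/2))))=25473611353/26660403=955.48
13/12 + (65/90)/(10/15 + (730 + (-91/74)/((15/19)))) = 3510221/3237244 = 1.08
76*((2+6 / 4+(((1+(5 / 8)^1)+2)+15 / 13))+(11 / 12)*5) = 76247 / 78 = 977.53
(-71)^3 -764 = -358675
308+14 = 322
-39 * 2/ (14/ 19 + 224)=-0.35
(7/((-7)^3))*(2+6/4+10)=-27/98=-0.28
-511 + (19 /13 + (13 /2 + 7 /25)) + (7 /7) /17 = -5554831 /11050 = -502.70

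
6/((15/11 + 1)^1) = 33/13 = 2.54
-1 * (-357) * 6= 2142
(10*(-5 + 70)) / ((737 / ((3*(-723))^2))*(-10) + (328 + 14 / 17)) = 1039707981 / 525967414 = 1.98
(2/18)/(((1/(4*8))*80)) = 2/45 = 0.04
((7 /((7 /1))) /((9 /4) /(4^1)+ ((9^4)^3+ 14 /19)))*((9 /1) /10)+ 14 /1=6010100536344698 /429292895453095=14.00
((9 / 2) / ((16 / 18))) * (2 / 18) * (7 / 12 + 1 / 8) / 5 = 51 / 640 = 0.08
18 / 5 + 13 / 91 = 131 / 35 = 3.74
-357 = -357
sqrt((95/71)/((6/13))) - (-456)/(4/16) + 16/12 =sqrt(526110)/426 + 5476/3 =1827.04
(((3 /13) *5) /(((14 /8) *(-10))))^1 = -6 /91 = -0.07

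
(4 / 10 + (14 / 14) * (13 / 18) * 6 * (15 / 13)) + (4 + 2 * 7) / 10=36 / 5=7.20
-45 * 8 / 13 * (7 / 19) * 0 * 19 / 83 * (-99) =0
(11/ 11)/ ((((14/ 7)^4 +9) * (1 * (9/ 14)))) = 14/ 225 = 0.06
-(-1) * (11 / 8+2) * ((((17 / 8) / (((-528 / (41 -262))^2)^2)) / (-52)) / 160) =-3119425829 / 117904905338880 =-0.00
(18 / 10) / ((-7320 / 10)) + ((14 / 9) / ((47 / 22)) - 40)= -20267909 / 516060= -39.27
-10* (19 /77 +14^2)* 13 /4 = -982215 /154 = -6378.02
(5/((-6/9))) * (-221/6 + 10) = 805/4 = 201.25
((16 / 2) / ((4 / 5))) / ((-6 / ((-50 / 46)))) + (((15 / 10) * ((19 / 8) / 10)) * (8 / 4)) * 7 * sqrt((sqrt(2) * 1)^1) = 125 / 69 + 399 * 2^(1 / 4) / 80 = 7.74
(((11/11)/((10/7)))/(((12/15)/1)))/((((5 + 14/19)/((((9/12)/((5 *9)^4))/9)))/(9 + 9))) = 133/2383830000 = 0.00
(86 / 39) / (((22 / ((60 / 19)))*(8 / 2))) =215 / 2717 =0.08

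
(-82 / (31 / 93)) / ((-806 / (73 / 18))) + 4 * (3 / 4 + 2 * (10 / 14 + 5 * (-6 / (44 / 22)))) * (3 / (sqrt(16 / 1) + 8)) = -899909 / 33852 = -26.58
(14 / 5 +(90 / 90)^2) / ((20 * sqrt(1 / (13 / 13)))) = 19 / 100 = 0.19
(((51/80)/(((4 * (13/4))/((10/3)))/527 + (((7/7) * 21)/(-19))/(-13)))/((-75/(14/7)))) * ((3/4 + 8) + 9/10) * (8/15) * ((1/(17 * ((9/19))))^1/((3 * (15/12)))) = -954659446/30451696875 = -0.03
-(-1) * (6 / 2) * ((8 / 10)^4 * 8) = 6144 / 625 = 9.83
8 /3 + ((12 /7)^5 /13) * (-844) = -628294696 /655473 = -958.54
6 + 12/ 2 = 12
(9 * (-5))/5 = -9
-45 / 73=-0.62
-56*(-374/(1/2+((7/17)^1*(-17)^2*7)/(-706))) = -462077/15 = -30805.13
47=47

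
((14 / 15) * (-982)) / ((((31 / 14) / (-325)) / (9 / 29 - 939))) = -113521910320 / 899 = -126275762.31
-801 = -801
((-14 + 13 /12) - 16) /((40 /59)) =-20473 /480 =-42.65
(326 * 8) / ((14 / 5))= 6520 / 7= 931.43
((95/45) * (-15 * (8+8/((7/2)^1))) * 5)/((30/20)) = -7600/7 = -1085.71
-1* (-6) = 6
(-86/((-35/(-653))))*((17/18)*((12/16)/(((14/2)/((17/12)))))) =-8114831/35280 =-230.01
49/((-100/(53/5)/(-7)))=18179/500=36.36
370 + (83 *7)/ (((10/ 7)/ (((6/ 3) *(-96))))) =-388582/ 5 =-77716.40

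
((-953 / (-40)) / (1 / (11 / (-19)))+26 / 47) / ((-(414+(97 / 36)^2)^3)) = 128686201846272 / 726586347995893460305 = 0.00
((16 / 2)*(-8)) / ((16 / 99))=-396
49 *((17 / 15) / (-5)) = -833 / 75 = -11.11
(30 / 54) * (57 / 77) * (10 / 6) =475 / 693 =0.69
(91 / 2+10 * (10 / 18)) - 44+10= 307 / 18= 17.06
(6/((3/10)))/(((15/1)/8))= 32/3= 10.67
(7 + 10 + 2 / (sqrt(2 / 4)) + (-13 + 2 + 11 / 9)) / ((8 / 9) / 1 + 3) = 18 * sqrt(2) / 35 + 13 / 7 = 2.58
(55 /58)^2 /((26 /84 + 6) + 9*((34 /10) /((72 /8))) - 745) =-0.00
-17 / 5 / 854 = -17 / 4270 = -0.00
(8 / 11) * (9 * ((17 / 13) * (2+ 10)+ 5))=19368 / 143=135.44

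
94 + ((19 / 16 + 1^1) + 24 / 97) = 149667 / 1552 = 96.43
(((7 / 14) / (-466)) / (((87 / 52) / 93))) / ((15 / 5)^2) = -403 / 60813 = -0.01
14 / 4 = 7 / 2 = 3.50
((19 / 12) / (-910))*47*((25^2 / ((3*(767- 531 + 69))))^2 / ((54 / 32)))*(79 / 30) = -0.06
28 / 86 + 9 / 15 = 199 / 215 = 0.93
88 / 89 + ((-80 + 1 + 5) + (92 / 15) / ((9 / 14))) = -762598 / 12015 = -63.47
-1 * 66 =-66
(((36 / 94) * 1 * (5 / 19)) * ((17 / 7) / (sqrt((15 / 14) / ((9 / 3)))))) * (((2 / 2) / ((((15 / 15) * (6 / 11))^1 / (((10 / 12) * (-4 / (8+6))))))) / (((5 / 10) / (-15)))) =28050 * sqrt(70) / 43757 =5.36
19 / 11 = 1.73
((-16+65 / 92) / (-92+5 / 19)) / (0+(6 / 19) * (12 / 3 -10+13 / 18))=-3819 / 38180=-0.10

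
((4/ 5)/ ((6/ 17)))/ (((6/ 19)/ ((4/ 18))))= 646/ 405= 1.60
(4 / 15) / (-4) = -1 / 15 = -0.07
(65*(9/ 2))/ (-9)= -65/ 2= -32.50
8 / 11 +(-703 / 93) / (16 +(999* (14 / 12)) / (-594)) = 119292 / 631873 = 0.19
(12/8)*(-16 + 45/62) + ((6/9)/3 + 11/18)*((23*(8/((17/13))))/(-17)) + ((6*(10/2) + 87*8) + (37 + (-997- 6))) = -29006587/107508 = -269.81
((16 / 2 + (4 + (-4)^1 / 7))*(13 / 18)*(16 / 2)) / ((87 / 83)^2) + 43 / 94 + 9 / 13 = 35690339315 / 582707034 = 61.25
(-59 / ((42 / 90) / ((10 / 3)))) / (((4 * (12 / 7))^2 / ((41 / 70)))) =-12095 / 2304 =-5.25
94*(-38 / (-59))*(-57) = -203604 / 59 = -3450.92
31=31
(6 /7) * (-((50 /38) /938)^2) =-1875 /1111682894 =-0.00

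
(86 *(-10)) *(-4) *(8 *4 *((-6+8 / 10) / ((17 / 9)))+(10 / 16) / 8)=-20588701 / 68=-302775.01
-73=-73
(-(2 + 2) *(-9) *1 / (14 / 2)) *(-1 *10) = -360 / 7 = -51.43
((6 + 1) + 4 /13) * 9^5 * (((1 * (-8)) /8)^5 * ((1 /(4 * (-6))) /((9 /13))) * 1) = 25970.62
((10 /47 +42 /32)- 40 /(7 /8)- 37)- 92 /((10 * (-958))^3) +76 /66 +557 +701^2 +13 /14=586914127319244254543 /1193208608823000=491878.89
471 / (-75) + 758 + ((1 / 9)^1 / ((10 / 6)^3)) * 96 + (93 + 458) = 163128 / 125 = 1305.02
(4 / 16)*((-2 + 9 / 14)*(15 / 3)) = -95 / 56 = -1.70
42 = 42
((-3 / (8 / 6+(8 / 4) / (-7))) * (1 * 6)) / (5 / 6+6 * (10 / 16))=-2268 / 605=-3.75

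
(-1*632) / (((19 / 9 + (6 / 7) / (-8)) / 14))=-2229696 / 505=-4415.24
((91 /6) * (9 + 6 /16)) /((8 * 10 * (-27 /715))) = -325325 /6912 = -47.07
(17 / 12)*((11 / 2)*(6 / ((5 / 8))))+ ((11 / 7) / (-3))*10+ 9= 8249 / 105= 78.56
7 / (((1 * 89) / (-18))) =-126 / 89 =-1.42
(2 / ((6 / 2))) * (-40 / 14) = -40 / 21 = -1.90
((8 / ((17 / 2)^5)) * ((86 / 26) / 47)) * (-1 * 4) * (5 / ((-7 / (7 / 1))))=220160 / 867532627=0.00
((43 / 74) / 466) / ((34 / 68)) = 43 / 17242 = 0.00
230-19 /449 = 229.96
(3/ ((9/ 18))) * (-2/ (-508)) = 0.02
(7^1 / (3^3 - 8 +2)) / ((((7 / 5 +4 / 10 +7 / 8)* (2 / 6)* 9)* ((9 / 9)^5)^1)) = 0.04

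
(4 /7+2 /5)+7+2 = 349 /35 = 9.97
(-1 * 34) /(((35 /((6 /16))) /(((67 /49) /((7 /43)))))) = -146931 /48020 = -3.06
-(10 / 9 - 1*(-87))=-793 / 9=-88.11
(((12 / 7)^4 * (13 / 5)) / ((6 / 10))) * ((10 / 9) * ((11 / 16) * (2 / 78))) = 1760 / 2401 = 0.73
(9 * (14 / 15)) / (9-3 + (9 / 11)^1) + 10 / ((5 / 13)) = 3404 / 125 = 27.23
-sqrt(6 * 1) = -sqrt(6) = -2.45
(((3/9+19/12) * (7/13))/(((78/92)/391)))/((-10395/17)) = -3516263/4517370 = -0.78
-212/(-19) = 212/19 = 11.16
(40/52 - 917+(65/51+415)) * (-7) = 2320297/663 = 3499.69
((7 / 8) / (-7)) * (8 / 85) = -1 / 85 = -0.01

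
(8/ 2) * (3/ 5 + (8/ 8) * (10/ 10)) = 6.40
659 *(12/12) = 659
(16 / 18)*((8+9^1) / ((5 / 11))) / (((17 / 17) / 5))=1496 / 9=166.22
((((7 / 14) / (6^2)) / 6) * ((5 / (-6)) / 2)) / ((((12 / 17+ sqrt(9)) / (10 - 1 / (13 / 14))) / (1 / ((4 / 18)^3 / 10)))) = -12325 / 5824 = -2.12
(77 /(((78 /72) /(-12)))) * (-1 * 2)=22176 /13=1705.85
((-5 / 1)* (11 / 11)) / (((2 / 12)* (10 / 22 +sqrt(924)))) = 1650 / 111779 -7260* sqrt(231) / 111779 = -0.97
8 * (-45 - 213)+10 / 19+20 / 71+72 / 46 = -63966094 / 31027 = -2061.63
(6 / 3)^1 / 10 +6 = 6.20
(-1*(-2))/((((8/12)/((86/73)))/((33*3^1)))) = 25542/73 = 349.89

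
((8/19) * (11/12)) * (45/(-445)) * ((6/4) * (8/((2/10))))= -3960/1691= -2.34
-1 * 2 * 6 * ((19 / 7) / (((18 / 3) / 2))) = -76 / 7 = -10.86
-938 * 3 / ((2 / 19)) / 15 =-1782.20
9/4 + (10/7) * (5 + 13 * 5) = 409/4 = 102.25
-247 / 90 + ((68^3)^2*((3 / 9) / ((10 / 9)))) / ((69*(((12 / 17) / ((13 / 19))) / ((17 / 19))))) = 55716769422587 / 149454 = 372802129.23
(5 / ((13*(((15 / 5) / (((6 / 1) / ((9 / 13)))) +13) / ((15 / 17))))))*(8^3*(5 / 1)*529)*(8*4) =6500352000 / 5899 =1101941.35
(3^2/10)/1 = 9/10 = 0.90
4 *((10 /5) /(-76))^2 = 1 /361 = 0.00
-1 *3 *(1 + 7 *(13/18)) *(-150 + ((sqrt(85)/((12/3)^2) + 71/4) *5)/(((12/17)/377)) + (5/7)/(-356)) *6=-154012729925/29904 - 3492905 *sqrt(85)/192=-5317962.35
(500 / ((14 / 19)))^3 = 107171875000 / 343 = 312454446.06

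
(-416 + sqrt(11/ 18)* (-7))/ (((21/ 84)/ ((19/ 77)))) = -416.00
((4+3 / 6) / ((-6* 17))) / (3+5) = -0.01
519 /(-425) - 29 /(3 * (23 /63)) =-270762 /9775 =-27.70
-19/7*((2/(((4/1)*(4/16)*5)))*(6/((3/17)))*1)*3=-3876/35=-110.74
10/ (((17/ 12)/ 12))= 1440/ 17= 84.71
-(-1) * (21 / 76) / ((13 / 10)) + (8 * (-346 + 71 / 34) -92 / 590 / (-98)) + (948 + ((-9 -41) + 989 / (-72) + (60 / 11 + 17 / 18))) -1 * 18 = -30099544955917 / 16023887880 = -1878.42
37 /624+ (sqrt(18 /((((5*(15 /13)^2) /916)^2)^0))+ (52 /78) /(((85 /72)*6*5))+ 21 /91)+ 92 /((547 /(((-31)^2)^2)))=3*sqrt(2)+ 22532479574999 /145064400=155331.67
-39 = -39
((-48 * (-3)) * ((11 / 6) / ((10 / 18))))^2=5645376 / 25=225815.04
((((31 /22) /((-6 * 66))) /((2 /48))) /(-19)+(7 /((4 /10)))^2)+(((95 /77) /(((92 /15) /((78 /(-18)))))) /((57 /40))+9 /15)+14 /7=2281853543 /7402780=308.24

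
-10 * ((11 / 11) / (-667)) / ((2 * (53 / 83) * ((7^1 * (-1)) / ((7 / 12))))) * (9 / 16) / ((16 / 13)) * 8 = -16185 / 4524928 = -0.00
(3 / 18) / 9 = 1 / 54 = 0.02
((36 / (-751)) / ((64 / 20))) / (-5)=9 / 3004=0.00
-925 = -925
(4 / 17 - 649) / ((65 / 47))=-469.11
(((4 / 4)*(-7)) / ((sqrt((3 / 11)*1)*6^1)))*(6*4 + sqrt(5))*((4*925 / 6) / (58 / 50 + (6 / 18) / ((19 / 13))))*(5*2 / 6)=15378125*sqrt(33)*(-24 - sqrt(5)) / 53406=-43397.93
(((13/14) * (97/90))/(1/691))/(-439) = -1.58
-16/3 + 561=1667/3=555.67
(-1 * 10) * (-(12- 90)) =-780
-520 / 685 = -104 / 137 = -0.76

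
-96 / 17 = -5.65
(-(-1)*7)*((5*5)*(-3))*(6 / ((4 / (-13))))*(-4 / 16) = -20475 / 8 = -2559.38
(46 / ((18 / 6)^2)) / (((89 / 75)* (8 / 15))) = 2875 / 356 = 8.08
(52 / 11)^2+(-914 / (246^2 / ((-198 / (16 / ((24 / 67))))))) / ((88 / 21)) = 4876178239 / 218045872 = 22.36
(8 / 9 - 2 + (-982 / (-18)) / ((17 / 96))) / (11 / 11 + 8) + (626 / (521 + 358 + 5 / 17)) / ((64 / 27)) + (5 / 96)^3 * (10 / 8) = 23207397744715 / 674476720128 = 34.41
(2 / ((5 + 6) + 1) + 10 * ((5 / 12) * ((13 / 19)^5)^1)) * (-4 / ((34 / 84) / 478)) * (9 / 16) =-5207252652 / 2476099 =-2103.01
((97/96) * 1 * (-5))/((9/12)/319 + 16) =-154715/490056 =-0.32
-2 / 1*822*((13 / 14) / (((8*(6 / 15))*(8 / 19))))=-507585 / 448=-1133.00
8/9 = 0.89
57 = 57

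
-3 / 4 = -0.75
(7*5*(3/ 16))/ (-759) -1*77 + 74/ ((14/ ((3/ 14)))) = -15050155/ 198352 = -75.88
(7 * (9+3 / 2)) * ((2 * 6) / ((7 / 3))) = 378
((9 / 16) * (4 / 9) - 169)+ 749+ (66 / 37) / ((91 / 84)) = 1119569 / 1924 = 581.90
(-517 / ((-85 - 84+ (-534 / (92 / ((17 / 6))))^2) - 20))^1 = -6.35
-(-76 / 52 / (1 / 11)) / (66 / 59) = 1121 / 78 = 14.37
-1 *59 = -59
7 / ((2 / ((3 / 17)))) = 21 / 34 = 0.62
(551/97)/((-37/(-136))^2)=10191296/132793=76.75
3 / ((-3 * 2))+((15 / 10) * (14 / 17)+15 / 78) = 205 / 221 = 0.93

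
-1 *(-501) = 501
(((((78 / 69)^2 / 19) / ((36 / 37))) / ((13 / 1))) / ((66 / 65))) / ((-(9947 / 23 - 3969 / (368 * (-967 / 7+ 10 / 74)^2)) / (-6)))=639123400048640 / 8796997456141115529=0.00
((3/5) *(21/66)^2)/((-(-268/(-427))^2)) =-26802363/173814080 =-0.15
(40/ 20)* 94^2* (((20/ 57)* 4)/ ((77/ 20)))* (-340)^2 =3268613120000/ 4389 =744728439.28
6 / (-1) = -6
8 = 8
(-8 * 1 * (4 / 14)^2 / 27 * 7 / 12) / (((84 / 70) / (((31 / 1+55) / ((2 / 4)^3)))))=-13760 / 1701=-8.09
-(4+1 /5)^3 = -9261 /125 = -74.09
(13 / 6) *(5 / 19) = 65 / 114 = 0.57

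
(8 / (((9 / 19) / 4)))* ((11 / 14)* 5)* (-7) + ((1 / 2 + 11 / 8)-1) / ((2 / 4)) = -66817 / 36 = -1856.03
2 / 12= 1 / 6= 0.17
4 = 4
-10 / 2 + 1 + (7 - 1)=2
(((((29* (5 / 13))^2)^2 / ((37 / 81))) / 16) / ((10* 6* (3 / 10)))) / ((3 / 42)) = 27849189375 / 16908112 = 1647.09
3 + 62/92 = 169/46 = 3.67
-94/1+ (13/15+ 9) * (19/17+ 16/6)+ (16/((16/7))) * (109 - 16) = 594.34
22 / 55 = 2 / 5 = 0.40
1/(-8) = -1/8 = -0.12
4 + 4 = 8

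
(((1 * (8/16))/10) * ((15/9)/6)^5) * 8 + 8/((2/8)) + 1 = 31178497/944784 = 33.00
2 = 2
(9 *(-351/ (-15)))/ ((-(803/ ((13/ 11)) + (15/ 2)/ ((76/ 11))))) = -2080728/ 6723805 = -0.31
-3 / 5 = -0.60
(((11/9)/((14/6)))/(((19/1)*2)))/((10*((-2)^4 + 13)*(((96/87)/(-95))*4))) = -0.00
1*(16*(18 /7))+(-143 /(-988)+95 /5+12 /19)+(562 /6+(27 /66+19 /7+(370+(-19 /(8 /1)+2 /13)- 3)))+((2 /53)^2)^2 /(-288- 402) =72136548096491083 /138063533487880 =522.49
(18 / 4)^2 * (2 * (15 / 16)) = 1215 / 32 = 37.97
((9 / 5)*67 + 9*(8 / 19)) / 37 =11817 / 3515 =3.36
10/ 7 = 1.43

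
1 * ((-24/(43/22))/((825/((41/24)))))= -82/3225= -0.03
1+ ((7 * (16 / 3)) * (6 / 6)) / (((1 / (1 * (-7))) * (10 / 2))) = -769 / 15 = -51.27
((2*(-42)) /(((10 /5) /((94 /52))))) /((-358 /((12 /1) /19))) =5922 /44213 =0.13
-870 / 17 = -51.18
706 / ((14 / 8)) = 2824 / 7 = 403.43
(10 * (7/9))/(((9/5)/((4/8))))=175/81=2.16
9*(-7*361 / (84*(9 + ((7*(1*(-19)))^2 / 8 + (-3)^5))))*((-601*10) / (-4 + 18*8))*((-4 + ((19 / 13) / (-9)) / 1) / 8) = -105660007 / 34544328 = -3.06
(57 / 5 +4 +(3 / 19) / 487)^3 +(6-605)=302381256418084561 / 99027929659625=3053.49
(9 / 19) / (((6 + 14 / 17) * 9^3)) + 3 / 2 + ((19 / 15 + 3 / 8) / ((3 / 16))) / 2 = 5246707 / 892620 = 5.88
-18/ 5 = -3.60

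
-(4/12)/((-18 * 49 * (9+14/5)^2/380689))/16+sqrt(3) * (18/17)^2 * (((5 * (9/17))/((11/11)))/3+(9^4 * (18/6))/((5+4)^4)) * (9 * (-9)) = 9517225/147371616 -1732104 * sqrt(3)/4913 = -610.58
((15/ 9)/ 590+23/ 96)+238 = 238.24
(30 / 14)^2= 225 / 49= 4.59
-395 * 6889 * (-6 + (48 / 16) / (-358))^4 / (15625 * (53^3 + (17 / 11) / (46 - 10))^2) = -114186643412793595109631 / 11150850301515742828242378125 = -0.00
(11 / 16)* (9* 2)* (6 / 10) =297 / 40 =7.42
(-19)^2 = 361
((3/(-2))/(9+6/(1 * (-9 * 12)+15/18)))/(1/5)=-3215/3834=-0.84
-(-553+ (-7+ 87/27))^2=-310001.49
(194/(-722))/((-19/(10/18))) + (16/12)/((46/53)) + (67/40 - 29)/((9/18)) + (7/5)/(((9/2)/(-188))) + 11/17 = -3570567703/32182428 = -110.95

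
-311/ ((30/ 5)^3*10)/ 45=-311/ 97200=-0.00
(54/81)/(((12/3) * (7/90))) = 2.14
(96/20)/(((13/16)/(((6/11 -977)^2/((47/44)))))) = 177206908416/33605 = 5273230.42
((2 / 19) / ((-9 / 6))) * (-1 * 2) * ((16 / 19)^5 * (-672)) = -1879048192 / 47045881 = -39.94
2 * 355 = 710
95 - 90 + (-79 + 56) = -18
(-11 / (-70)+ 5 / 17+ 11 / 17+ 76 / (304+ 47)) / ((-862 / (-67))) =36796199 / 360048780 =0.10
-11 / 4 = -2.75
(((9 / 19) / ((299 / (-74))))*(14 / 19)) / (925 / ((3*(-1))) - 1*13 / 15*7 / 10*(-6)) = 174825 / 616655507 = 0.00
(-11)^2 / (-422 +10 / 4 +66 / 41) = -9922 / 34267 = -0.29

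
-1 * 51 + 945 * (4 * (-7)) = -26511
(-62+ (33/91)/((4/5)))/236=-22403/85904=-0.26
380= 380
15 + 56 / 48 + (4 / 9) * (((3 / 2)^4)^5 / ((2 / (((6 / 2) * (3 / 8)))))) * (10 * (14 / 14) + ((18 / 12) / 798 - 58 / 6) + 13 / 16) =25980555033359 / 26776436736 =970.28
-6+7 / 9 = -47 / 9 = -5.22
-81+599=518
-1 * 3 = -3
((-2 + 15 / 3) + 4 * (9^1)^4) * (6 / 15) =52494 / 5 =10498.80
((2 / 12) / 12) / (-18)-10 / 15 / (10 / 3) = -1301 / 6480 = -0.20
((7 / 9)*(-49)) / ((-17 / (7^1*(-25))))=-60025 / 153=-392.32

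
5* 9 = 45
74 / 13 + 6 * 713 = 55688 / 13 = 4283.69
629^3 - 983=248857206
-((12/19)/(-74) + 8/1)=-5618/703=-7.99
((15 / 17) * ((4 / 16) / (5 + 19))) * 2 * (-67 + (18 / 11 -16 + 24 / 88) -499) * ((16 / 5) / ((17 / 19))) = -121239 / 3179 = -38.14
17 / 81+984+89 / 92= 7341541 / 7452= 985.18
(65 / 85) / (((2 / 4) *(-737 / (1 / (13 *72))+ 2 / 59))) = -767 / 345950731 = -0.00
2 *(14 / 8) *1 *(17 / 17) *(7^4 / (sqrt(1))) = 16807 / 2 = 8403.50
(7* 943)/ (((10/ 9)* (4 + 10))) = 8487/ 20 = 424.35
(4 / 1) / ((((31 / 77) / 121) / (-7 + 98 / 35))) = -782628 / 155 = -5049.21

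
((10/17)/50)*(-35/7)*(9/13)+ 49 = 10820/221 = 48.96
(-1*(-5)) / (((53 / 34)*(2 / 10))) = 850 / 53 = 16.04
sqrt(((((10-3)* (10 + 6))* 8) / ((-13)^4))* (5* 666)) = 48* sqrt(1295) / 169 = 10.22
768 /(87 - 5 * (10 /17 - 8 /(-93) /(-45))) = 10927872 /1196209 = 9.14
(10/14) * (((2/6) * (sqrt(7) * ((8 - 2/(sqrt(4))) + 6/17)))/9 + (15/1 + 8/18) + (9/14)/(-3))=625 * sqrt(7)/3213 + 9595/882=11.39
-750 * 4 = -3000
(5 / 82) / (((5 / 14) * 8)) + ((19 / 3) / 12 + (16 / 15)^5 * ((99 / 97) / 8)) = 1947004651 / 2684475000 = 0.73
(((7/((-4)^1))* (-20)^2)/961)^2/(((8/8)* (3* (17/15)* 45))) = 490000/141298713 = 0.00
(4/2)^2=4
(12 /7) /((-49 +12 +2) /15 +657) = 9 /3437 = 0.00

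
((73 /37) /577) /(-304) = -73 /6490096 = -0.00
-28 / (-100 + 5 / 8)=224 / 795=0.28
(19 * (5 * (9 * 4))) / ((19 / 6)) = 1080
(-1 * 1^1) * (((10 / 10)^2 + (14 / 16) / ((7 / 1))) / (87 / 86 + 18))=-129 / 2180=-0.06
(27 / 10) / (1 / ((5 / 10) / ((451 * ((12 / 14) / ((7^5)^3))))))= 299096375126409 / 18040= 16579621681.06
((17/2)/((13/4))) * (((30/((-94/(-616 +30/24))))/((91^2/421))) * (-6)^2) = 4751747010/5059691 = 939.14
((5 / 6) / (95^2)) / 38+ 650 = 267501001 / 411540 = 650.00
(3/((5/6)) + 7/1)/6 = 53/30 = 1.77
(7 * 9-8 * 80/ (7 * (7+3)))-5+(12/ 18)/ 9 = 9248/ 189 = 48.93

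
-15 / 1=-15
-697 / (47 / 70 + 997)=-48790 / 69837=-0.70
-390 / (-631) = 0.62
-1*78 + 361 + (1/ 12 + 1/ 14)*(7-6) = 23785/ 84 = 283.15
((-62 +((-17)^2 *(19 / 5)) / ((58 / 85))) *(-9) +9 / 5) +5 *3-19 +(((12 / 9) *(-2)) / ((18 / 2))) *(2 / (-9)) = -981577579 / 70470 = -13929.01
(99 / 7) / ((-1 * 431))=-99 / 3017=-0.03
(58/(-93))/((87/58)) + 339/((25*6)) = 25727/13950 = 1.84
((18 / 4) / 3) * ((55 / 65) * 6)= 7.62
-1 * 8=-8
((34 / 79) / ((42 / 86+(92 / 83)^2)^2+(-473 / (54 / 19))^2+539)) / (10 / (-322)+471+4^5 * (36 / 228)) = 782737745937843276 / 32492842087040601807535573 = 0.00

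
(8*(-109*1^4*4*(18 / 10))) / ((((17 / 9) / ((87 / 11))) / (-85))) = 24579936 / 11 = 2234539.64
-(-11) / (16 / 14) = 77 / 8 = 9.62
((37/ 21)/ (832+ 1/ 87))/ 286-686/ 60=-2485286696/ 217372155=-11.43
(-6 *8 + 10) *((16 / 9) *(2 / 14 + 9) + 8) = -58064 / 63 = -921.65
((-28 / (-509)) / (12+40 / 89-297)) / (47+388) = -2492 / 5607334875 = -0.00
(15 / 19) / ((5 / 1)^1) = 3 / 19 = 0.16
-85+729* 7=5018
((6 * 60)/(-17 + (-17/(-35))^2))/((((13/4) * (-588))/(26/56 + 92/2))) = 487875/934388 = 0.52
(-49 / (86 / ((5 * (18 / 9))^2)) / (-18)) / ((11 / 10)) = 12250 / 4257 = 2.88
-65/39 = -5/3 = -1.67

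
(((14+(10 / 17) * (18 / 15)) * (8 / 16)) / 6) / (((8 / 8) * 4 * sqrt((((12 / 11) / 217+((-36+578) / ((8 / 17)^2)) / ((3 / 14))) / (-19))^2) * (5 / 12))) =27211800 / 22246756699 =0.00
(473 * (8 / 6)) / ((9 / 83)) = 157036 / 27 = 5816.15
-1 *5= -5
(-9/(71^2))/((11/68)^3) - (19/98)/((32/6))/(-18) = -26496104455/63123643968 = -0.42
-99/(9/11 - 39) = 363/140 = 2.59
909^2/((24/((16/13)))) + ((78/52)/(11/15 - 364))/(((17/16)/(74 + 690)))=51023683062/1204229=42370.42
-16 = -16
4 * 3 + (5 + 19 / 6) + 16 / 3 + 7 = 32.50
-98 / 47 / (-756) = 7 / 2538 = 0.00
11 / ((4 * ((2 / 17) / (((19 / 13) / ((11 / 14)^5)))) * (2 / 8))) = 86858576 / 190333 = 456.35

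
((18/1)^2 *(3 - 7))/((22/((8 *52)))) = -269568/11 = -24506.18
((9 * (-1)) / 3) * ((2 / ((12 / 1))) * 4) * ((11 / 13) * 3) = -66 / 13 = -5.08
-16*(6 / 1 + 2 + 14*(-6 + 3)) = 544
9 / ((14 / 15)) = 135 / 14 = 9.64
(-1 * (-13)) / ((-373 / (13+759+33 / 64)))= -642733 / 23872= -26.92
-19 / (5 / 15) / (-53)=57 / 53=1.08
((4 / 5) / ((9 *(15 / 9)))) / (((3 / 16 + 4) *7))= 64 / 35175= 0.00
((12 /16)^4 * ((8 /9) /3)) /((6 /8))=1 /8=0.12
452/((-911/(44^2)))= -875072/911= -960.56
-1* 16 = -16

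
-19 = -19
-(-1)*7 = 7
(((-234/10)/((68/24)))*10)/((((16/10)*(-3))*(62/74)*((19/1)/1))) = 21645/20026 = 1.08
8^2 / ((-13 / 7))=-448 / 13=-34.46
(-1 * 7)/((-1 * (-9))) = -7/9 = -0.78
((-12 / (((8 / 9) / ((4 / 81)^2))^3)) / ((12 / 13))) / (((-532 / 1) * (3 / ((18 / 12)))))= 0.00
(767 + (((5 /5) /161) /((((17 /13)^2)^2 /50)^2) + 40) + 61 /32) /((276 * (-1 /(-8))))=29136622956685885 /1239899030593104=23.50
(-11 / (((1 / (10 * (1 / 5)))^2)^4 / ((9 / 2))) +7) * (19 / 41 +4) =-56529.15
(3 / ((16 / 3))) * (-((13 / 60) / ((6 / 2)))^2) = -169 / 57600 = -0.00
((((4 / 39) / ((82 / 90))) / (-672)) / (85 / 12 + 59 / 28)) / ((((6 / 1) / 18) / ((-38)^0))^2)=-135 / 822952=-0.00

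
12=12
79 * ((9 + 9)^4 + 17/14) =116104799/14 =8293199.93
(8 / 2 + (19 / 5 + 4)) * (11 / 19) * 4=27.33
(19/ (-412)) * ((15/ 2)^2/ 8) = -4275/ 13184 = -0.32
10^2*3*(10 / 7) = 3000 / 7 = 428.57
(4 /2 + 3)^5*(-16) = -50000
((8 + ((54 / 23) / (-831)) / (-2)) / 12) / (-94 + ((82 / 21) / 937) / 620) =-51825512165 / 7306106570338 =-0.01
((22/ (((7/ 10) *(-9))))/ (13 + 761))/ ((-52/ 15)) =275/ 211302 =0.00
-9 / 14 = -0.64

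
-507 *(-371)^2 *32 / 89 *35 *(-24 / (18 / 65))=6773699004800 / 89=76108977582.02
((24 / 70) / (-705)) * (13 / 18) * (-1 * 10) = 52 / 14805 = 0.00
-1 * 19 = -19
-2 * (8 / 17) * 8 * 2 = -256 / 17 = -15.06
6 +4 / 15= 94 / 15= 6.27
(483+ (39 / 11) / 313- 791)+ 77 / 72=-306.92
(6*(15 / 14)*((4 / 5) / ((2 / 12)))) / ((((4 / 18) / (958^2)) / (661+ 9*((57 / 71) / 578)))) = 1728482978759832 / 20519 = 84238168466.29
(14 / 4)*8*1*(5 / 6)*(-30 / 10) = -70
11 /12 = 0.92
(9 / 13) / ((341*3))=3 / 4433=0.00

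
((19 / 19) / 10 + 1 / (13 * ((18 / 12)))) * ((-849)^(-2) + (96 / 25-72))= -72466447861 / 7027809750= -10.31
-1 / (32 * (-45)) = 1 / 1440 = 0.00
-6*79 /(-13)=474 /13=36.46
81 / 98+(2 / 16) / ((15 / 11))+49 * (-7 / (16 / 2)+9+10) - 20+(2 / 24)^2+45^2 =102102089 / 35280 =2894.05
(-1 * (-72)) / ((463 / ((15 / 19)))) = 1080 / 8797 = 0.12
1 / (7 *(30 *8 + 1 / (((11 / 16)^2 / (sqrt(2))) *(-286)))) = 17303 *sqrt(2) / 943090496558 + 4490907135 / 7544723972464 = 0.00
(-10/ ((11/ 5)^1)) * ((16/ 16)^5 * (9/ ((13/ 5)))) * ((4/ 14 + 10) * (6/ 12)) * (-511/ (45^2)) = 2920/ 143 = 20.42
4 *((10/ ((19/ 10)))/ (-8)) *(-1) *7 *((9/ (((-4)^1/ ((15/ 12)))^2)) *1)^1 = 39375/ 2432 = 16.19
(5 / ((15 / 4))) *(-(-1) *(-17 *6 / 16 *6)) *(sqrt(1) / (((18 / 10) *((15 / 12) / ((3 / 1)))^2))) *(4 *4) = -13056 / 5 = -2611.20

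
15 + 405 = 420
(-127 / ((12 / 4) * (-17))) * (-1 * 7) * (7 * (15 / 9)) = -31115 / 153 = -203.37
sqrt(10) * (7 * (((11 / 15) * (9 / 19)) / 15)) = 77 * sqrt(10) / 475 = 0.51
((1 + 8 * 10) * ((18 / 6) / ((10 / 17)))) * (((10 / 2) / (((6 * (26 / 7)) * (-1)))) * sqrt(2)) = -9639 * sqrt(2) / 104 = -131.07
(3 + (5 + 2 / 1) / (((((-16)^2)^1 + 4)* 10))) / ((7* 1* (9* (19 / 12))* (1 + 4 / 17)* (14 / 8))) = 265438 / 19062225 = 0.01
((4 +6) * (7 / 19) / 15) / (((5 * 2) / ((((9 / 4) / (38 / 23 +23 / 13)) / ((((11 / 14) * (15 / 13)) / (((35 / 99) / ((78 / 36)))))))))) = 102557 / 35278155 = 0.00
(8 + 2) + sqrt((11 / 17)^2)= 181 / 17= 10.65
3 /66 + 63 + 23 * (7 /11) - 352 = -6035 /22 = -274.32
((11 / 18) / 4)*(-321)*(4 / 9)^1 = -1177 / 54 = -21.80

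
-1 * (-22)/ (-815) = -22/ 815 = -0.03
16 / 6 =8 / 3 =2.67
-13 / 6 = -2.17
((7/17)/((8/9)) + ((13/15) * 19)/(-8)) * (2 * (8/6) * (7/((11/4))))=-91112/8415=-10.83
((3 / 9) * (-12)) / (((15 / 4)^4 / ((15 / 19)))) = -1024 / 64125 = -0.02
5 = 5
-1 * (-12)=12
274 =274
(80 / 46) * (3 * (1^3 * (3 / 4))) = 90 / 23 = 3.91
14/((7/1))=2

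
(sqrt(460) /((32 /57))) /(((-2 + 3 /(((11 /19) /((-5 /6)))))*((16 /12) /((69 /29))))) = -129789*sqrt(115) /128992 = -10.79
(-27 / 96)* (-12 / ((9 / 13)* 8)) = 39 / 64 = 0.61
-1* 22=-22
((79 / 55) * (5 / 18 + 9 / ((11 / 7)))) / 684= 93931 / 7448760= 0.01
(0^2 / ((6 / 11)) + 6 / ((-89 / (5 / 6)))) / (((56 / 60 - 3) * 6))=25 / 5518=0.00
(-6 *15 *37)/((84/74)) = -20535/7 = -2933.57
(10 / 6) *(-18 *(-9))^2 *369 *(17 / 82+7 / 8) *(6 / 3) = 34937325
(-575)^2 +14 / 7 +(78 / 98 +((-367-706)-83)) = 16144118 / 49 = 329471.80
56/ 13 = 4.31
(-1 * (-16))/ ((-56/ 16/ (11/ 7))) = -352/ 49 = -7.18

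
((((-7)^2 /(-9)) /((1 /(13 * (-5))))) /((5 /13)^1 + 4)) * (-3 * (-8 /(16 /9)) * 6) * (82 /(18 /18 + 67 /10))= 14550900 /209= 69621.53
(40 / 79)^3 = 64000 / 493039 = 0.13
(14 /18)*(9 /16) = 7 /16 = 0.44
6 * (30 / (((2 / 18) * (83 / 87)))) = 140940 / 83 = 1698.07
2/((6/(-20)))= -20/3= -6.67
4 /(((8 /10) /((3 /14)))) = 15 /14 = 1.07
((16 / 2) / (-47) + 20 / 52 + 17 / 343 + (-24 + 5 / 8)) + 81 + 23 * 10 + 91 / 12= 1486152385 / 5029752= 295.47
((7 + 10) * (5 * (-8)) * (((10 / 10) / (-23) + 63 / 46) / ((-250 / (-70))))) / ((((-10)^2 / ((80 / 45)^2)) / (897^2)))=-7223227648 / 1125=-6420646.80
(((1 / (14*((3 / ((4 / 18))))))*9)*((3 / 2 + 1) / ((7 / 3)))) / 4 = 5 / 392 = 0.01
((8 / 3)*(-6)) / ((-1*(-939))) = -16 / 939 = -0.02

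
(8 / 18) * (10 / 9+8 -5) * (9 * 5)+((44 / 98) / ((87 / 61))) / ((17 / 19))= 17952674 / 217413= 82.57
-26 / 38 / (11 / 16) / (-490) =104 / 51205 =0.00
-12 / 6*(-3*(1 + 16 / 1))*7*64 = 45696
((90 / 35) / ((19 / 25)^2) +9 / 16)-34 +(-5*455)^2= 5175596.01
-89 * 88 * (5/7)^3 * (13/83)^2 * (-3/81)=2.59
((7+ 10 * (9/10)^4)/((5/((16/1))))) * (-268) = -11629.91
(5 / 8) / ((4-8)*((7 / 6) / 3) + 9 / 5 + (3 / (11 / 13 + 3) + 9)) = 1125 / 18044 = 0.06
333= 333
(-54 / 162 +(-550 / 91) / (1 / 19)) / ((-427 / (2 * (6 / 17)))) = 125764 / 660569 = 0.19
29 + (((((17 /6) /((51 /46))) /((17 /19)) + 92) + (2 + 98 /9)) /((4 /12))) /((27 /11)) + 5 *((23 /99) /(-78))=21092261 /131274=160.67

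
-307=-307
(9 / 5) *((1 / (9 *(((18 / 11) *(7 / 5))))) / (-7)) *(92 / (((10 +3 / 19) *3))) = -9614 / 255339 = -0.04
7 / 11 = 0.64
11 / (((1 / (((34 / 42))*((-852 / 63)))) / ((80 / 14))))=-688.15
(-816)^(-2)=1 / 665856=0.00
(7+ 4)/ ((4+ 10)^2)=11/ 196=0.06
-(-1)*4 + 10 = 14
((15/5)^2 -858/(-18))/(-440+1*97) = -170/1029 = -0.17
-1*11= -11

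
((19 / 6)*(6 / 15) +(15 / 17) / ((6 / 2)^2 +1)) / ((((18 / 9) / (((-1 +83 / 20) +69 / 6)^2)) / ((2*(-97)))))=-5754200923 / 204000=-28206.87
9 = 9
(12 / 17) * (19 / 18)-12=-574 / 51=-11.25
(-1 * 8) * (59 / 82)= -236 / 41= -5.76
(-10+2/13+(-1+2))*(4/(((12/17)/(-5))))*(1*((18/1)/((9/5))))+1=97789/39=2507.41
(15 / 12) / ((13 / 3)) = 0.29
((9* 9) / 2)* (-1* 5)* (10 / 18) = -225 / 2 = -112.50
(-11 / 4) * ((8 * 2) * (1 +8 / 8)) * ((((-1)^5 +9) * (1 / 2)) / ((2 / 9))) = -1584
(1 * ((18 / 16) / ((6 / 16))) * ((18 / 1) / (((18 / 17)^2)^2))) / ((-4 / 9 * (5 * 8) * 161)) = -83521 / 5564160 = -0.02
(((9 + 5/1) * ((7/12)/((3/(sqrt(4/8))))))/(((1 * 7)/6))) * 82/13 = 287 * sqrt(2)/39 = 10.41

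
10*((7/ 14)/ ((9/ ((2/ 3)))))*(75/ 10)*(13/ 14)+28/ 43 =17503/ 5418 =3.23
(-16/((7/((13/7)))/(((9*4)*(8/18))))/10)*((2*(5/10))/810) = -832/99225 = -0.01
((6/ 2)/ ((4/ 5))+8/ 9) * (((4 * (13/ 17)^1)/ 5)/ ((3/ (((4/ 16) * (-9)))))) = -2171/ 1020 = -2.13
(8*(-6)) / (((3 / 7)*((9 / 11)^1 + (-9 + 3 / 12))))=4928 / 349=14.12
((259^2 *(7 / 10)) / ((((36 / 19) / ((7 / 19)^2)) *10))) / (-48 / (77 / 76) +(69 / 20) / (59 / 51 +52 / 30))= -118702311497 / 16296830100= -7.28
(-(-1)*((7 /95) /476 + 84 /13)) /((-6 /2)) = -542653 /251940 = -2.15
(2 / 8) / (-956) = -1 / 3824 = -0.00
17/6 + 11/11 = 23/6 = 3.83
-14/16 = -7/8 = -0.88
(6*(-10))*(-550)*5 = 165000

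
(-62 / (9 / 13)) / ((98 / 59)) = -23777 / 441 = -53.92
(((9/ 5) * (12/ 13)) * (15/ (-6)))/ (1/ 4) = -16.62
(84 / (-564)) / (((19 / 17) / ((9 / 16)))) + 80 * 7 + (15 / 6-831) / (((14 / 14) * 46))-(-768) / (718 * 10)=319727471193 / 589880080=542.02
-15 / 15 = -1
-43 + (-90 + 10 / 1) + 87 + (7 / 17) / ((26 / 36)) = -7830 / 221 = -35.43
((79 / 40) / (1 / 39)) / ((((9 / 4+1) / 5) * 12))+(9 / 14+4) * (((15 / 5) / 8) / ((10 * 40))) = 88519 / 8960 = 9.88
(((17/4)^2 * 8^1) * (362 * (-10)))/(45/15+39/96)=-16738880/109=-153567.71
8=8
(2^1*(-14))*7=-196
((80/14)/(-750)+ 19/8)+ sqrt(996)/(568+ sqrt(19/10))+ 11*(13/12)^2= -2*sqrt(47310)/3226221+ 11360*sqrt(249)/3226221+ 384983/25200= 15.33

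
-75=-75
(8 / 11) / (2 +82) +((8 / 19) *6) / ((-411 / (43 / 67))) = 189874 / 40286631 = 0.00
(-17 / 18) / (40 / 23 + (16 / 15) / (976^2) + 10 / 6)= -58196440 / 209864469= -0.28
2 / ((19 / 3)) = 6 / 19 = 0.32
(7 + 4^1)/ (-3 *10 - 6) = -11/ 36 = -0.31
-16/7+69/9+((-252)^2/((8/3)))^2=11909238629/21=567106601.38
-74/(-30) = 37/15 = 2.47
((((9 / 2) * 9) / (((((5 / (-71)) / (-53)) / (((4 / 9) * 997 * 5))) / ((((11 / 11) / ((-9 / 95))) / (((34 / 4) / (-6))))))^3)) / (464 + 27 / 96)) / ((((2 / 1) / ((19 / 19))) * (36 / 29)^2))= 77980298603457196454377110784000 / 1436710216203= 54276984825476433122.83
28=28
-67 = -67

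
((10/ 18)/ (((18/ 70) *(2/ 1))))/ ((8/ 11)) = 1925/ 1296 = 1.49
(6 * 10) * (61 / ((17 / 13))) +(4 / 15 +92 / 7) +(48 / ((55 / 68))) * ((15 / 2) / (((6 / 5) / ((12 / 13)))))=805230148 / 255255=3154.61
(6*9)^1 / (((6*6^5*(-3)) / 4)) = -1 / 648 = -0.00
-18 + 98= 80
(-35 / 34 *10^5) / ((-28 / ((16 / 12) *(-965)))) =-4730392.16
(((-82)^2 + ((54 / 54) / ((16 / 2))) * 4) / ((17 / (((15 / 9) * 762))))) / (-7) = -8540115 / 119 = -71765.67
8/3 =2.67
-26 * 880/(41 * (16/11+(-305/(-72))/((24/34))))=-217451520/2905219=-74.85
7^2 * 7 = 343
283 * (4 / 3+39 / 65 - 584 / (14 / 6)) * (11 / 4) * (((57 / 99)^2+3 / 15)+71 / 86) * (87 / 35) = -136001363941781 / 208593000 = -651993.90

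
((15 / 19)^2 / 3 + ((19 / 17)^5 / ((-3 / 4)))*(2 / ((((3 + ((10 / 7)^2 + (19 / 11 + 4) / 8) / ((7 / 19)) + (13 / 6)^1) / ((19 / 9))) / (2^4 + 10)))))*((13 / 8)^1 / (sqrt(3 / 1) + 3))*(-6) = 41.15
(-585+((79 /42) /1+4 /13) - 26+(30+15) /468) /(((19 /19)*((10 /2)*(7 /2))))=-664717 /19110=-34.78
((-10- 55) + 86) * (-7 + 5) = -42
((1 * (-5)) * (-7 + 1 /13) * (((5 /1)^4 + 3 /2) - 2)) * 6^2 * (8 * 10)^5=33151057920000000 /13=2550081378461538.46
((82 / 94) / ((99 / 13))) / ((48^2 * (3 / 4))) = 533 / 8040384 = 0.00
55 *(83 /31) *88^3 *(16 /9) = 49774714880 /279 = 178403995.99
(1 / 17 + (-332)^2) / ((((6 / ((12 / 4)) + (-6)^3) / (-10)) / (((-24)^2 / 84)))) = 35318.79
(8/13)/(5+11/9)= 9/91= 0.10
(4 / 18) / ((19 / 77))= 154 / 171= 0.90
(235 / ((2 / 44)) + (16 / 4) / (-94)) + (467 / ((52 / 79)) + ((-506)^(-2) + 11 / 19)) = 8738651969951 / 1486160962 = 5880.02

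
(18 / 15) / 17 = 0.07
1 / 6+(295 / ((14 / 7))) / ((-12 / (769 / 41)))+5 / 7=-1581917 / 6888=-229.66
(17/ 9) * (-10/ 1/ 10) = -17/ 9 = -1.89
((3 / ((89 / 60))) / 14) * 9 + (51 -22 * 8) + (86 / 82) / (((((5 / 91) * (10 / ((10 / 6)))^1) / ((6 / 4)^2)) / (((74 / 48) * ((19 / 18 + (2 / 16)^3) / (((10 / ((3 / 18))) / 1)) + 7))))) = -104540708858821 / 2259881164800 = -46.26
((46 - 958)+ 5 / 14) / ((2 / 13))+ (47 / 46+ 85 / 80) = -15259179 / 2576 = -5923.59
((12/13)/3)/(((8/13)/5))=5/2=2.50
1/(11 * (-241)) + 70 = 185569/2651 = 70.00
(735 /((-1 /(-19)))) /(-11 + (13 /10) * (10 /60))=-837900 /647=-1295.05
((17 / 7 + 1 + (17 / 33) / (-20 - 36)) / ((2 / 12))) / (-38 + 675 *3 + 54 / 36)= 0.01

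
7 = 7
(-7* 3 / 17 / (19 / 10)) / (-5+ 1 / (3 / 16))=-630 / 323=-1.95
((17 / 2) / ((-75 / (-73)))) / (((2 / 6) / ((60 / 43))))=7446 / 215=34.63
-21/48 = -0.44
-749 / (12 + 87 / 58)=-1498 / 27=-55.48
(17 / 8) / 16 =0.13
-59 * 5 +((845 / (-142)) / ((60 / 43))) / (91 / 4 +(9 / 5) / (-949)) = -54293635445 / 183929334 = -295.19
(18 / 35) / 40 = 9 / 700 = 0.01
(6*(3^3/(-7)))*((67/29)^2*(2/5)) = -1454436/29435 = -49.41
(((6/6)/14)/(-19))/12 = -1/3192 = -0.00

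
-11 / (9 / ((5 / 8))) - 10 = -775 / 72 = -10.76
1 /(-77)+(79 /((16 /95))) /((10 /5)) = 577853 /2464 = 234.52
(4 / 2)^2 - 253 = -249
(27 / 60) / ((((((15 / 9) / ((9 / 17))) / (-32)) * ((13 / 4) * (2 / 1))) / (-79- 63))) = 552096 / 5525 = 99.93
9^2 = 81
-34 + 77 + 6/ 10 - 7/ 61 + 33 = 23328/ 305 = 76.49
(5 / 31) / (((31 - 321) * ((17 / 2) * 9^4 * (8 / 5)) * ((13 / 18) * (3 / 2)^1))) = -5 / 869021946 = -0.00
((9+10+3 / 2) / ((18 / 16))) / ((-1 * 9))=-164 / 81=-2.02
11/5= 2.20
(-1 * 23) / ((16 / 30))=-345 / 8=-43.12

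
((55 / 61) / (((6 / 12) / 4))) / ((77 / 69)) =2760 / 427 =6.46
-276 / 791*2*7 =-552 / 113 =-4.88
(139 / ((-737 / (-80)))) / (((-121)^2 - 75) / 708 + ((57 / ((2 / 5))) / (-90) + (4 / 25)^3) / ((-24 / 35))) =0.66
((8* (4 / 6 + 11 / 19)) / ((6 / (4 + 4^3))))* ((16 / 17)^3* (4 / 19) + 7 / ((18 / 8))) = 3136691392 / 8450649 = 371.18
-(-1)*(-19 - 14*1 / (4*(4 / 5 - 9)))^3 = -3532642667 / 551368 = -6407.05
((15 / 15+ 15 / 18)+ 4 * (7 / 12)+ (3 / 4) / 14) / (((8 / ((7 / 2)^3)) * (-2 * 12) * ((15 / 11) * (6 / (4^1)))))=-382151 / 829440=-0.46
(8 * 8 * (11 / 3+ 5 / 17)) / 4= 3232 / 51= 63.37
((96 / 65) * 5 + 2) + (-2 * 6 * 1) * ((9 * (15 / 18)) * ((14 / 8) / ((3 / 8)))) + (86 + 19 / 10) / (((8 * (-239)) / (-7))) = -101982571 / 248560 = -410.29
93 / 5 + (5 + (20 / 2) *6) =418 / 5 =83.60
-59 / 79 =-0.75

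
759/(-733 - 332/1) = -253/355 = -0.71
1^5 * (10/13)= 10/13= 0.77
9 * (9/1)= 81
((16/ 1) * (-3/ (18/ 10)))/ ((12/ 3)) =-20/ 3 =-6.67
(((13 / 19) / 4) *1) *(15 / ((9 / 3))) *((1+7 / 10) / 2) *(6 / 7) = 663 / 1064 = 0.62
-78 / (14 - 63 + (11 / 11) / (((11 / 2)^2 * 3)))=28314 / 17783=1.59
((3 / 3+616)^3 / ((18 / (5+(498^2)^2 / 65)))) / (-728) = -14446840082112015533 / 851760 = -16961162865257.84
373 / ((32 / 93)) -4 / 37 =1283365 / 1184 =1083.92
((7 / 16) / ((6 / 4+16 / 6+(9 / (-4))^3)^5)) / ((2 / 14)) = -0.00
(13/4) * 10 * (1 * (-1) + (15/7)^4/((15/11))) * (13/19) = 14670890/45619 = 321.60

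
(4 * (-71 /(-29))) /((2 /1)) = 142 /29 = 4.90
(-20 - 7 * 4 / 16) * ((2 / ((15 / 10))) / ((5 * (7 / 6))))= -4.97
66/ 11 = 6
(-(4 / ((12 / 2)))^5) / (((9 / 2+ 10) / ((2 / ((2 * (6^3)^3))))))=-1 / 1109648808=-0.00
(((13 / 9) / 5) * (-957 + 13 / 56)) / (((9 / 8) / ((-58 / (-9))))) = -1583.33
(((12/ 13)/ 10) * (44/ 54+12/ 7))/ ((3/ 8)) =7648/ 12285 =0.62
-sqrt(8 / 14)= -2 * sqrt(7) / 7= -0.76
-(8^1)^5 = -32768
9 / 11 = 0.82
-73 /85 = -0.86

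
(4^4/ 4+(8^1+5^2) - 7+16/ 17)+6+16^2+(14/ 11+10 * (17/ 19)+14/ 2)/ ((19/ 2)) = 23948366/ 67507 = 354.75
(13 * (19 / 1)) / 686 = 247 / 686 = 0.36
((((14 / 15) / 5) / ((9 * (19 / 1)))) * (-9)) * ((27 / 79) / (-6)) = 21 / 37525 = 0.00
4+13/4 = 29/4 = 7.25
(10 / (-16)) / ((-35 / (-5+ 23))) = 9 / 28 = 0.32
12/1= 12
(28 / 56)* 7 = 7 / 2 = 3.50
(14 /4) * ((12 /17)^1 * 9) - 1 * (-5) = 27.24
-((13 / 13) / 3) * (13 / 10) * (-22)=143 / 15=9.53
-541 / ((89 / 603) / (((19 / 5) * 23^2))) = -3278867373 / 445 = -7368241.29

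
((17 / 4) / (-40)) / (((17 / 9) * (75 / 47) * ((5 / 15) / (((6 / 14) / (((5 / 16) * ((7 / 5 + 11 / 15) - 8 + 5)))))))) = 0.17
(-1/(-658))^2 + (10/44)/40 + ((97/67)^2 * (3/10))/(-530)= 509637035517/113310445586800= 0.00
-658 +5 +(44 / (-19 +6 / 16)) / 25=-2432777 / 3725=-653.09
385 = 385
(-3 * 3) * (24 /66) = -36 /11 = -3.27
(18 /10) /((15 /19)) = 57 /25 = 2.28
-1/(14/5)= -5/14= -0.36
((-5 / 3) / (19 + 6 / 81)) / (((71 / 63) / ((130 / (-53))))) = 73710 / 387589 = 0.19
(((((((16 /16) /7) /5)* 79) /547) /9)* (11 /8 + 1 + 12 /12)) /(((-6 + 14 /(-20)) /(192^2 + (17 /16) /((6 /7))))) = -279585977 /32837504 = -8.51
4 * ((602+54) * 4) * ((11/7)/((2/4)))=230912/7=32987.43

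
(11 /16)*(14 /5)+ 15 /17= 1909 /680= 2.81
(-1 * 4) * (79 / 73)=-4.33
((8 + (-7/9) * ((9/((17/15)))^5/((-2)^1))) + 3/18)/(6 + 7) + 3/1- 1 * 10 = 51960888973/55374423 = 938.36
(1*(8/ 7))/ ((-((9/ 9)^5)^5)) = -8/ 7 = -1.14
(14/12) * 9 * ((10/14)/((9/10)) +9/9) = 113/6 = 18.83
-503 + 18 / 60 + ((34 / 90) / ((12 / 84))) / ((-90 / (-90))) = -500.06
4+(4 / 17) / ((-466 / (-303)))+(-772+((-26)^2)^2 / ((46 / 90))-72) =81377174538 / 91103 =893243.63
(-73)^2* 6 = 31974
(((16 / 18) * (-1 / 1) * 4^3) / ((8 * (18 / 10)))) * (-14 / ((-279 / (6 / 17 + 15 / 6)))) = -217280 / 384183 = -0.57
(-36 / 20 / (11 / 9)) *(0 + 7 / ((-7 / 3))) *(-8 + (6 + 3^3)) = 1215 / 11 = 110.45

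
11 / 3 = 3.67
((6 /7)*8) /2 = 24 /7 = 3.43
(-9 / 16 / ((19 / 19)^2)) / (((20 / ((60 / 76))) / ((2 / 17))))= -27 / 10336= -0.00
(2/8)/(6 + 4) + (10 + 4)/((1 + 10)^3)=1891/53240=0.04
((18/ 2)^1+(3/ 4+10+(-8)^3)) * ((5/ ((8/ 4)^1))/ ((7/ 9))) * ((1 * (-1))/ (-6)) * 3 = -88605/ 112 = -791.12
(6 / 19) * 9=54 / 19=2.84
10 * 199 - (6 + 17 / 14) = 27759 / 14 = 1982.79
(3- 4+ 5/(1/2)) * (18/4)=81/2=40.50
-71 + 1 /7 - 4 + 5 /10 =-1041 /14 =-74.36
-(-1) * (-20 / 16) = -5 / 4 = -1.25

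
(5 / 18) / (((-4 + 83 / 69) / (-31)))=3565 / 1158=3.08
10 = 10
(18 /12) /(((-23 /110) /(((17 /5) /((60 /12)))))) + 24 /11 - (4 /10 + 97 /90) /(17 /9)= -149623 /43010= -3.48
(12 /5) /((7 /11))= 132 /35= 3.77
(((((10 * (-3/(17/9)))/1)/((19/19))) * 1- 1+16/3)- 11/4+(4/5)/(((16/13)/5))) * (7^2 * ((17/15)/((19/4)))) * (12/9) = -441784/2565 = -172.24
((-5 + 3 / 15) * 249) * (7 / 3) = -13944 / 5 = -2788.80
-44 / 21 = -2.10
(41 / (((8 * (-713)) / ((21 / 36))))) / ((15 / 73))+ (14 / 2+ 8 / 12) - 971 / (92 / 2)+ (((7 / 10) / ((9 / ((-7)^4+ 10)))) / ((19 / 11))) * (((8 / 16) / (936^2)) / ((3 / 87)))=-13.46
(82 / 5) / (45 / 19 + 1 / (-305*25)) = 1187975 / 171553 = 6.92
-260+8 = -252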